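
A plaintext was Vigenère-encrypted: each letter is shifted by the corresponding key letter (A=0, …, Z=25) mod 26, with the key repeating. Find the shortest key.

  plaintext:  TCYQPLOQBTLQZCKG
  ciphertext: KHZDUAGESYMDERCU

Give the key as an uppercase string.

  i= 0: K-T = 17 → R
  i= 1: H-C =  5 → F
  i= 2: Z-Y =  1 → B
  i= 3: D-Q = 13 → N
  i= 4: U-P =  5 → F
  i= 5: A-L = 15 → P
  i= 6: G-O = 18 → S
  i= 7: E-Q = 14 → O
  i= 8: S-B = 17 → R
  i= 9: Y-T =  5 → F
  i=10: M-L =  1 → B
  i=11: D-Q = 13 → N
  i=12: E-Z =  5 → F
  i=13: R-C = 15 → P
  i=14: C-K = 18 → S
  i=15: U-G = 14 → O
  shifts repeat with period 8: RFBNFPSO

RFBNFPSO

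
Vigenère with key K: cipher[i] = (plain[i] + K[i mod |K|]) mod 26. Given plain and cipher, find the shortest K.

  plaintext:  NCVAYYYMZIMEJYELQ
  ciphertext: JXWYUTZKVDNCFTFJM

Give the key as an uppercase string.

WVBY

  i= 0: J-N = 22 → W
  i= 1: X-C = 21 → V
  i= 2: W-V =  1 → B
  i= 3: Y-A = 24 → Y
  i= 4: U-Y = 22 → W
  i= 5: T-Y = 21 → V
  i= 6: Z-Y =  1 → B
  i= 7: K-M = 24 → Y
  i= 8: V-Z = 22 → W
  i= 9: D-I = 21 → V
  i=10: N-M =  1 → B
  i=11: C-E = 24 → Y
  i=12: F-J = 22 → W
  i=13: T-Y = 21 → V
  i=14: F-E =  1 → B
  i=15: J-L = 24 → Y
  i=16: M-Q = 22 → W
  shifts repeat with period 4: WVBY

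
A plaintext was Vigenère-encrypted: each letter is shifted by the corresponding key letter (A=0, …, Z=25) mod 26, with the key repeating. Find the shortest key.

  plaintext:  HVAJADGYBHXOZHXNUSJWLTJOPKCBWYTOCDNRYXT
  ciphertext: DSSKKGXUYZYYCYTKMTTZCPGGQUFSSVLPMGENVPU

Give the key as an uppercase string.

  i= 0: D-H = 22 → W
  i= 1: S-V = 23 → X
  i= 2: S-A = 18 → S
  i= 3: K-J =  1 → B
  i= 4: K-A = 10 → K
  i= 5: G-D =  3 → D
  i= 6: X-G = 17 → R
  i= 7: U-Y = 22 → W
  i= 8: Y-B = 23 → X
  i= 9: Z-H = 18 → S
  i=10: Y-X =  1 → B
  i=11: Y-O = 10 → K
  i=12: C-Z =  3 → D
  i=13: Y-H = 17 → R
  i=14: T-X = 22 → W
  i=15: K-N = 23 → X
  i=16: M-U = 18 → S
  i=17: T-S =  1 → B
  i=18: T-J = 10 → K
  i=19: Z-W =  3 → D
  i=20: C-L = 17 → R
  i=21: P-T = 22 → W
  i=22: G-J = 23 → X
  i=23: G-O = 18 → S
  i=24: Q-P =  1 → B
  i=25: U-K = 10 → K
  i=26: F-C =  3 → D
  i=27: S-B = 17 → R
  i=28: S-W = 22 → W
  i=29: V-Y = 23 → X
  i=30: L-T = 18 → S
  i=31: P-O =  1 → B
  i=32: M-C = 10 → K
  i=33: G-D =  3 → D
  i=34: E-N = 17 → R
  i=35: N-R = 22 → W
  i=36: V-Y = 23 → X
  i=37: P-X = 18 → S
  i=38: U-T =  1 → B
  shifts repeat with period 7: WXSBKDR

WXSBKDR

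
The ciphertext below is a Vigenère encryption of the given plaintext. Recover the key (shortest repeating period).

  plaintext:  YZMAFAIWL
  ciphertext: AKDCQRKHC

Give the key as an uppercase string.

CLR

  i= 0: A-Y =  2 → C
  i= 1: K-Z = 11 → L
  i= 2: D-M = 17 → R
  i= 3: C-A =  2 → C
  i= 4: Q-F = 11 → L
  i= 5: R-A = 17 → R
  i= 6: K-I =  2 → C
  i= 7: H-W = 11 → L
  i= 8: C-L = 17 → R
  shifts repeat with period 3: CLR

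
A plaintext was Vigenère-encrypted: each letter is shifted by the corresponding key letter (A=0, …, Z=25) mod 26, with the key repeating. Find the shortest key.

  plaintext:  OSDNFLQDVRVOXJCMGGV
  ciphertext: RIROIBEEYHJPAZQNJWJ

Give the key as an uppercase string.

DQOB

  i= 0: R-O =  3 → D
  i= 1: I-S = 16 → Q
  i= 2: R-D = 14 → O
  i= 3: O-N =  1 → B
  i= 4: I-F =  3 → D
  i= 5: B-L = 16 → Q
  i= 6: E-Q = 14 → O
  i= 7: E-D =  1 → B
  i= 8: Y-V =  3 → D
  i= 9: H-R = 16 → Q
  i=10: J-V = 14 → O
  i=11: P-O =  1 → B
  i=12: A-X =  3 → D
  i=13: Z-J = 16 → Q
  i=14: Q-C = 14 → O
  i=15: N-M =  1 → B
  i=16: J-G =  3 → D
  i=17: W-G = 16 → Q
  i=18: J-V = 14 → O
  shifts repeat with period 4: DQOB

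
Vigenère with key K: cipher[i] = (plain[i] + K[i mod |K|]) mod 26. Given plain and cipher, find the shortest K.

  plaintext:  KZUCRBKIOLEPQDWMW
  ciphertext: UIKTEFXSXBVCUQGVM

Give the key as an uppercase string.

KJQRNEN

  i= 0: U-K = 10 → K
  i= 1: I-Z =  9 → J
  i= 2: K-U = 16 → Q
  i= 3: T-C = 17 → R
  i= 4: E-R = 13 → N
  i= 5: F-B =  4 → E
  i= 6: X-K = 13 → N
  i= 7: S-I = 10 → K
  i= 8: X-O =  9 → J
  i= 9: B-L = 16 → Q
  i=10: V-E = 17 → R
  i=11: C-P = 13 → N
  i=12: U-Q =  4 → E
  i=13: Q-D = 13 → N
  i=14: G-W = 10 → K
  i=15: V-M =  9 → J
  i=16: M-W = 16 → Q
  shifts repeat with period 7: KJQRNEN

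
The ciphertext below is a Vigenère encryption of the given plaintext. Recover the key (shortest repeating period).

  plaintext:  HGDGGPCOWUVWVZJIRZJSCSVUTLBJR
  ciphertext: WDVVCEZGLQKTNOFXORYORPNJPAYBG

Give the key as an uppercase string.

  i= 0: W-H = 15 → P
  i= 1: D-G = 23 → X
  i= 2: V-D = 18 → S
  i= 3: V-G = 15 → P
  i= 4: C-G = 22 → W
  i= 5: E-P = 15 → P
  i= 6: Z-C = 23 → X
  i= 7: G-O = 18 → S
  i= 8: L-W = 15 → P
  i= 9: Q-U = 22 → W
  i=10: K-V = 15 → P
  i=11: T-W = 23 → X
  i=12: N-V = 18 → S
  i=13: O-Z = 15 → P
  i=14: F-J = 22 → W
  i=15: X-I = 15 → P
  i=16: O-R = 23 → X
  i=17: R-Z = 18 → S
  i=18: Y-J = 15 → P
  i=19: O-S = 22 → W
  i=20: R-C = 15 → P
  i=21: P-S = 23 → X
  i=22: N-V = 18 → S
  i=23: J-U = 15 → P
  i=24: P-T = 22 → W
  i=25: A-L = 15 → P
  i=26: Y-B = 23 → X
  i=27: B-J = 18 → S
  i=28: G-R = 15 → P
  shifts repeat with period 5: PXSPW

PXSPW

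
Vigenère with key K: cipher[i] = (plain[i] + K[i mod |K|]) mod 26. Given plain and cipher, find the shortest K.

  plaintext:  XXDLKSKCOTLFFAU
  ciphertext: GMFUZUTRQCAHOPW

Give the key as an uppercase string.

JPC

  i= 0: G-X =  9 → J
  i= 1: M-X = 15 → P
  i= 2: F-D =  2 → C
  i= 3: U-L =  9 → J
  i= 4: Z-K = 15 → P
  i= 5: U-S =  2 → C
  i= 6: T-K =  9 → J
  i= 7: R-C = 15 → P
  i= 8: Q-O =  2 → C
  i= 9: C-T =  9 → J
  i=10: A-L = 15 → P
  i=11: H-F =  2 → C
  i=12: O-F =  9 → J
  i=13: P-A = 15 → P
  i=14: W-U =  2 → C
  shifts repeat with period 3: JPC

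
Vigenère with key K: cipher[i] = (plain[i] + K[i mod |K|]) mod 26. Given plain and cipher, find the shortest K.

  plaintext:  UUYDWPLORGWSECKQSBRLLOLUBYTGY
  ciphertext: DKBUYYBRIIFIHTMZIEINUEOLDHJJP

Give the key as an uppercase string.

  i= 0: D-U =  9 → J
  i= 1: K-U = 16 → Q
  i= 2: B-Y =  3 → D
  i= 3: U-D = 17 → R
  i= 4: Y-W =  2 → C
  i= 5: Y-P =  9 → J
  i= 6: B-L = 16 → Q
  i= 7: R-O =  3 → D
  i= 8: I-R = 17 → R
  i= 9: I-G =  2 → C
  i=10: F-W =  9 → J
  i=11: I-S = 16 → Q
  i=12: H-E =  3 → D
  i=13: T-C = 17 → R
  i=14: M-K =  2 → C
  i=15: Z-Q =  9 → J
  i=16: I-S = 16 → Q
  i=17: E-B =  3 → D
  i=18: I-R = 17 → R
  i=19: N-L =  2 → C
  i=20: U-L =  9 → J
  i=21: E-O = 16 → Q
  i=22: O-L =  3 → D
  i=23: L-U = 17 → R
  i=24: D-B =  2 → C
  i=25: H-Y =  9 → J
  i=26: J-T = 16 → Q
  i=27: J-G =  3 → D
  i=28: P-Y = 17 → R
  shifts repeat with period 5: JQDRC

JQDRC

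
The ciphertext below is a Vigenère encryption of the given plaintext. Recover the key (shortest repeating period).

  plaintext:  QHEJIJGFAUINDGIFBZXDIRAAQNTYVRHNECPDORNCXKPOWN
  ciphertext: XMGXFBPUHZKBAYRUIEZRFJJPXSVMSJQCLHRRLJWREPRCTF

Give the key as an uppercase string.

HFCOXSJP

  i= 0: X-Q =  7 → H
  i= 1: M-H =  5 → F
  i= 2: G-E =  2 → C
  i= 3: X-J = 14 → O
  i= 4: F-I = 23 → X
  i= 5: B-J = 18 → S
  i= 6: P-G =  9 → J
  i= 7: U-F = 15 → P
  i= 8: H-A =  7 → H
  i= 9: Z-U =  5 → F
  i=10: K-I =  2 → C
  i=11: B-N = 14 → O
  i=12: A-D = 23 → X
  i=13: Y-G = 18 → S
  i=14: R-I =  9 → J
  i=15: U-F = 15 → P
  i=16: I-B =  7 → H
  i=17: E-Z =  5 → F
  i=18: Z-X =  2 → C
  i=19: R-D = 14 → O
  i=20: F-I = 23 → X
  i=21: J-R = 18 → S
  i=22: J-A =  9 → J
  i=23: P-A = 15 → P
  i=24: X-Q =  7 → H
  i=25: S-N =  5 → F
  i=26: V-T =  2 → C
  i=27: M-Y = 14 → O
  i=28: S-V = 23 → X
  i=29: J-R = 18 → S
  i=30: Q-H =  9 → J
  i=31: C-N = 15 → P
  i=32: L-E =  7 → H
  i=33: H-C =  5 → F
  i=34: R-P =  2 → C
  i=35: R-D = 14 → O
  i=36: L-O = 23 → X
  i=37: J-R = 18 → S
  i=38: W-N =  9 → J
  i=39: R-C = 15 → P
  i=40: E-X =  7 → H
  i=41: P-K =  5 → F
  i=42: R-P =  2 → C
  i=43: C-O = 14 → O
  i=44: T-W = 23 → X
  i=45: F-N = 18 → S
  shifts repeat with period 8: HFCOXSJP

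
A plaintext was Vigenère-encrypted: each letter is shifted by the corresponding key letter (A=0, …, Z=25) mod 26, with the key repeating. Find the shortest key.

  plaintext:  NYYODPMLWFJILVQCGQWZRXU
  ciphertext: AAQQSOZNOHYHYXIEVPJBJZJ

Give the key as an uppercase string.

NCSCPZ

  i= 0: A-N = 13 → N
  i= 1: A-Y =  2 → C
  i= 2: Q-Y = 18 → S
  i= 3: Q-O =  2 → C
  i= 4: S-D = 15 → P
  i= 5: O-P = 25 → Z
  i= 6: Z-M = 13 → N
  i= 7: N-L =  2 → C
  i= 8: O-W = 18 → S
  i= 9: H-F =  2 → C
  i=10: Y-J = 15 → P
  i=11: H-I = 25 → Z
  i=12: Y-L = 13 → N
  i=13: X-V =  2 → C
  i=14: I-Q = 18 → S
  i=15: E-C =  2 → C
  i=16: V-G = 15 → P
  i=17: P-Q = 25 → Z
  i=18: J-W = 13 → N
  i=19: B-Z =  2 → C
  i=20: J-R = 18 → S
  i=21: Z-X =  2 → C
  i=22: J-U = 15 → P
  shifts repeat with period 6: NCSCPZ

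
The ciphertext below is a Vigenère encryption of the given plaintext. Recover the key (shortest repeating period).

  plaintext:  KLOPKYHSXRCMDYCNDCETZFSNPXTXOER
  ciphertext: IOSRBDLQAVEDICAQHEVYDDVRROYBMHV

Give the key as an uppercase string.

  i= 0: I-K = 24 → Y
  i= 1: O-L =  3 → D
  i= 2: S-O =  4 → E
  i= 3: R-P =  2 → C
  i= 4: B-K = 17 → R
  i= 5: D-Y =  5 → F
  i= 6: L-H =  4 → E
  i= 7: Q-S = 24 → Y
  i= 8: A-X =  3 → D
  i= 9: V-R =  4 → E
  i=10: E-C =  2 → C
  i=11: D-M = 17 → R
  i=12: I-D =  5 → F
  i=13: C-Y =  4 → E
  i=14: A-C = 24 → Y
  i=15: Q-N =  3 → D
  i=16: H-D =  4 → E
  i=17: E-C =  2 → C
  i=18: V-E = 17 → R
  i=19: Y-T =  5 → F
  i=20: D-Z =  4 → E
  i=21: D-F = 24 → Y
  i=22: V-S =  3 → D
  i=23: R-N =  4 → E
  i=24: R-P =  2 → C
  i=25: O-X = 17 → R
  i=26: Y-T =  5 → F
  i=27: B-X =  4 → E
  i=28: M-O = 24 → Y
  i=29: H-E =  3 → D
  i=30: V-R =  4 → E
  shifts repeat with period 7: YDECRFE

YDECRFE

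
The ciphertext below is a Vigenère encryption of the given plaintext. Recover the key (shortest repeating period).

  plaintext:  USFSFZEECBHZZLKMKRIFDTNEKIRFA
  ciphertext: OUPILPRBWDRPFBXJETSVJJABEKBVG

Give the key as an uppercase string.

UCKQGQNX

  i= 0: O-U = 20 → U
  i= 1: U-S =  2 → C
  i= 2: P-F = 10 → K
  i= 3: I-S = 16 → Q
  i= 4: L-F =  6 → G
  i= 5: P-Z = 16 → Q
  i= 6: R-E = 13 → N
  i= 7: B-E = 23 → X
  i= 8: W-C = 20 → U
  i= 9: D-B =  2 → C
  i=10: R-H = 10 → K
  i=11: P-Z = 16 → Q
  i=12: F-Z =  6 → G
  i=13: B-L = 16 → Q
  i=14: X-K = 13 → N
  i=15: J-M = 23 → X
  i=16: E-K = 20 → U
  i=17: T-R =  2 → C
  i=18: S-I = 10 → K
  i=19: V-F = 16 → Q
  i=20: J-D =  6 → G
  i=21: J-T = 16 → Q
  i=22: A-N = 13 → N
  i=23: B-E = 23 → X
  i=24: E-K = 20 → U
  i=25: K-I =  2 → C
  i=26: B-R = 10 → K
  i=27: V-F = 16 → Q
  i=28: G-A =  6 → G
  shifts repeat with period 8: UCKQGQNX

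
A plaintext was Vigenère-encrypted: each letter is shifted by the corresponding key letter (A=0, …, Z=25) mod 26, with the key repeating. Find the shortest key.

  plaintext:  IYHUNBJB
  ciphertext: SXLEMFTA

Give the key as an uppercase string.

  i= 0: S-I = 10 → K
  i= 1: X-Y = 25 → Z
  i= 2: L-H =  4 → E
  i= 3: E-U = 10 → K
  i= 4: M-N = 25 → Z
  i= 5: F-B =  4 → E
  i= 6: T-J = 10 → K
  i= 7: A-B = 25 → Z
  shifts repeat with period 3: KZE

KZE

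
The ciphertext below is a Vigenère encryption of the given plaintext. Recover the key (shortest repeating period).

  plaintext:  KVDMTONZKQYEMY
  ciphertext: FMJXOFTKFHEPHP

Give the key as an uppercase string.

  i= 0: F-K = 21 → V
  i= 1: M-V = 17 → R
  i= 2: J-D =  6 → G
  i= 3: X-M = 11 → L
  i= 4: O-T = 21 → V
  i= 5: F-O = 17 → R
  i= 6: T-N =  6 → G
  i= 7: K-Z = 11 → L
  i= 8: F-K = 21 → V
  i= 9: H-Q = 17 → R
  i=10: E-Y =  6 → G
  i=11: P-E = 11 → L
  i=12: H-M = 21 → V
  i=13: P-Y = 17 → R
  shifts repeat with period 4: VRGL

VRGL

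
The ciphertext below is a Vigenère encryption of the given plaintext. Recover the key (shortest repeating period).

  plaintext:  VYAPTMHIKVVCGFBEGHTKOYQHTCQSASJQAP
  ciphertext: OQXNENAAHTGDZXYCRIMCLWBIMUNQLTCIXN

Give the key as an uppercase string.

TSXYLB

  i= 0: O-V = 19 → T
  i= 1: Q-Y = 18 → S
  i= 2: X-A = 23 → X
  i= 3: N-P = 24 → Y
  i= 4: E-T = 11 → L
  i= 5: N-M =  1 → B
  i= 6: A-H = 19 → T
  i= 7: A-I = 18 → S
  i= 8: H-K = 23 → X
  i= 9: T-V = 24 → Y
  i=10: G-V = 11 → L
  i=11: D-C =  1 → B
  i=12: Z-G = 19 → T
  i=13: X-F = 18 → S
  i=14: Y-B = 23 → X
  i=15: C-E = 24 → Y
  i=16: R-G = 11 → L
  i=17: I-H =  1 → B
  i=18: M-T = 19 → T
  i=19: C-K = 18 → S
  i=20: L-O = 23 → X
  i=21: W-Y = 24 → Y
  i=22: B-Q = 11 → L
  i=23: I-H =  1 → B
  i=24: M-T = 19 → T
  i=25: U-C = 18 → S
  i=26: N-Q = 23 → X
  i=27: Q-S = 24 → Y
  i=28: L-A = 11 → L
  i=29: T-S =  1 → B
  i=30: C-J = 19 → T
  i=31: I-Q = 18 → S
  i=32: X-A = 23 → X
  i=33: N-P = 24 → Y
  shifts repeat with period 6: TSXYLB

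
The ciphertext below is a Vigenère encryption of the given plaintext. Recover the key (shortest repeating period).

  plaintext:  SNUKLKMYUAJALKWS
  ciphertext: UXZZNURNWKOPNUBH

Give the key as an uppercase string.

CKFP

  i= 0: U-S =  2 → C
  i= 1: X-N = 10 → K
  i= 2: Z-U =  5 → F
  i= 3: Z-K = 15 → P
  i= 4: N-L =  2 → C
  i= 5: U-K = 10 → K
  i= 6: R-M =  5 → F
  i= 7: N-Y = 15 → P
  i= 8: W-U =  2 → C
  i= 9: K-A = 10 → K
  i=10: O-J =  5 → F
  i=11: P-A = 15 → P
  i=12: N-L =  2 → C
  i=13: U-K = 10 → K
  i=14: B-W =  5 → F
  i=15: H-S = 15 → P
  shifts repeat with period 4: CKFP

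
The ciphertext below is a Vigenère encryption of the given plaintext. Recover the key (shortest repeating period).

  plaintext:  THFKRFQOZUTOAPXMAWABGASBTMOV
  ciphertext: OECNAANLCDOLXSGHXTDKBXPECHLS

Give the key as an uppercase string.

VXXDJ

  i= 0: O-T = 21 → V
  i= 1: E-H = 23 → X
  i= 2: C-F = 23 → X
  i= 3: N-K =  3 → D
  i= 4: A-R =  9 → J
  i= 5: A-F = 21 → V
  i= 6: N-Q = 23 → X
  i= 7: L-O = 23 → X
  i= 8: C-Z =  3 → D
  i= 9: D-U =  9 → J
  i=10: O-T = 21 → V
  i=11: L-O = 23 → X
  i=12: X-A = 23 → X
  i=13: S-P =  3 → D
  i=14: G-X =  9 → J
  i=15: H-M = 21 → V
  i=16: X-A = 23 → X
  i=17: T-W = 23 → X
  i=18: D-A =  3 → D
  i=19: K-B =  9 → J
  i=20: B-G = 21 → V
  i=21: X-A = 23 → X
  i=22: P-S = 23 → X
  i=23: E-B =  3 → D
  i=24: C-T =  9 → J
  i=25: H-M = 21 → V
  i=26: L-O = 23 → X
  i=27: S-V = 23 → X
  shifts repeat with period 5: VXXDJ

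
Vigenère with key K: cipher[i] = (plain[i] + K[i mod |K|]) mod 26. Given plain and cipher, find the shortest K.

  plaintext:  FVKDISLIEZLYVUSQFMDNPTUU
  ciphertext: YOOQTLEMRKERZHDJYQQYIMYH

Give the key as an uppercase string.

  i= 0: Y-F = 19 → T
  i= 1: O-V = 19 → T
  i= 2: O-K =  4 → E
  i= 3: Q-D = 13 → N
  i= 4: T-I = 11 → L
  i= 5: L-S = 19 → T
  i= 6: E-L = 19 → T
  i= 7: M-I =  4 → E
  i= 8: R-E = 13 → N
  i= 9: K-Z = 11 → L
  i=10: E-L = 19 → T
  i=11: R-Y = 19 → T
  i=12: Z-V =  4 → E
  i=13: H-U = 13 → N
  i=14: D-S = 11 → L
  i=15: J-Q = 19 → T
  i=16: Y-F = 19 → T
  i=17: Q-M =  4 → E
  i=18: Q-D = 13 → N
  i=19: Y-N = 11 → L
  i=20: I-P = 19 → T
  i=21: M-T = 19 → T
  i=22: Y-U =  4 → E
  i=23: H-U = 13 → N
  shifts repeat with period 5: TTENL

TTENL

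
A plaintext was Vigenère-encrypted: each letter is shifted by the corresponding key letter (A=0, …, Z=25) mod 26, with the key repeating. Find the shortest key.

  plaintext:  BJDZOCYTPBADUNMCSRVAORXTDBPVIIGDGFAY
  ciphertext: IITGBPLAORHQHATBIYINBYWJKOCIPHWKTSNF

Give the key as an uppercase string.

HZQHNNN

  i= 0: I-B =  7 → H
  i= 1: I-J = 25 → Z
  i= 2: T-D = 16 → Q
  i= 3: G-Z =  7 → H
  i= 4: B-O = 13 → N
  i= 5: P-C = 13 → N
  i= 6: L-Y = 13 → N
  i= 7: A-T =  7 → H
  i= 8: O-P = 25 → Z
  i= 9: R-B = 16 → Q
  i=10: H-A =  7 → H
  i=11: Q-D = 13 → N
  i=12: H-U = 13 → N
  i=13: A-N = 13 → N
  i=14: T-M =  7 → H
  i=15: B-C = 25 → Z
  i=16: I-S = 16 → Q
  i=17: Y-R =  7 → H
  i=18: I-V = 13 → N
  i=19: N-A = 13 → N
  i=20: B-O = 13 → N
  i=21: Y-R =  7 → H
  i=22: W-X = 25 → Z
  i=23: J-T = 16 → Q
  i=24: K-D =  7 → H
  i=25: O-B = 13 → N
  i=26: C-P = 13 → N
  i=27: I-V = 13 → N
  i=28: P-I =  7 → H
  i=29: H-I = 25 → Z
  i=30: W-G = 16 → Q
  i=31: K-D =  7 → H
  i=32: T-G = 13 → N
  i=33: S-F = 13 → N
  i=34: N-A = 13 → N
  i=35: F-Y =  7 → H
  shifts repeat with period 7: HZQHNNN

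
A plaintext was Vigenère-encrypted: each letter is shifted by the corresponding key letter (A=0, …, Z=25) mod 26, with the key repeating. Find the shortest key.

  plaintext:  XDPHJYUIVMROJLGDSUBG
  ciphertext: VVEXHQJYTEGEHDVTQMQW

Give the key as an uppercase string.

YSPQ

  i= 0: V-X = 24 → Y
  i= 1: V-D = 18 → S
  i= 2: E-P = 15 → P
  i= 3: X-H = 16 → Q
  i= 4: H-J = 24 → Y
  i= 5: Q-Y = 18 → S
  i= 6: J-U = 15 → P
  i= 7: Y-I = 16 → Q
  i= 8: T-V = 24 → Y
  i= 9: E-M = 18 → S
  i=10: G-R = 15 → P
  i=11: E-O = 16 → Q
  i=12: H-J = 24 → Y
  i=13: D-L = 18 → S
  i=14: V-G = 15 → P
  i=15: T-D = 16 → Q
  i=16: Q-S = 24 → Y
  i=17: M-U = 18 → S
  i=18: Q-B = 15 → P
  i=19: W-G = 16 → Q
  shifts repeat with period 4: YSPQ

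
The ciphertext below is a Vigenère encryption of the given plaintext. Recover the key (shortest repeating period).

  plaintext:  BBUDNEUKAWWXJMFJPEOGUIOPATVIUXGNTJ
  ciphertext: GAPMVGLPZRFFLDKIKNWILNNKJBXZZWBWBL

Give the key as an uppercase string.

  i= 0: G-B =  5 → F
  i= 1: A-B = 25 → Z
  i= 2: P-U = 21 → V
  i= 3: M-D =  9 → J
  i= 4: V-N =  8 → I
  i= 5: G-E =  2 → C
  i= 6: L-U = 17 → R
  i= 7: P-K =  5 → F
  i= 8: Z-A = 25 → Z
  i= 9: R-W = 21 → V
  i=10: F-W =  9 → J
  i=11: F-X =  8 → I
  i=12: L-J =  2 → C
  i=13: D-M = 17 → R
  i=14: K-F =  5 → F
  i=15: I-J = 25 → Z
  i=16: K-P = 21 → V
  i=17: N-E =  9 → J
  i=18: W-O =  8 → I
  i=19: I-G =  2 → C
  i=20: L-U = 17 → R
  i=21: N-I =  5 → F
  i=22: N-O = 25 → Z
  i=23: K-P = 21 → V
  i=24: J-A =  9 → J
  i=25: B-T =  8 → I
  i=26: X-V =  2 → C
  i=27: Z-I = 17 → R
  i=28: Z-U =  5 → F
  i=29: W-X = 25 → Z
  i=30: B-G = 21 → V
  i=31: W-N =  9 → J
  i=32: B-T =  8 → I
  i=33: L-J =  2 → C
  shifts repeat with period 7: FZVJICR

FZVJICR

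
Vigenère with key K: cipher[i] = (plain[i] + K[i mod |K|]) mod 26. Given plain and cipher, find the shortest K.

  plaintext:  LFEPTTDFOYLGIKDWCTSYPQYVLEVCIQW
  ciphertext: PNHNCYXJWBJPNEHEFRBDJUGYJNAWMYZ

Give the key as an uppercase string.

EIDYJFU

  i= 0: P-L =  4 → E
  i= 1: N-F =  8 → I
  i= 2: H-E =  3 → D
  i= 3: N-P = 24 → Y
  i= 4: C-T =  9 → J
  i= 5: Y-T =  5 → F
  i= 6: X-D = 20 → U
  i= 7: J-F =  4 → E
  i= 8: W-O =  8 → I
  i= 9: B-Y =  3 → D
  i=10: J-L = 24 → Y
  i=11: P-G =  9 → J
  i=12: N-I =  5 → F
  i=13: E-K = 20 → U
  i=14: H-D =  4 → E
  i=15: E-W =  8 → I
  i=16: F-C =  3 → D
  i=17: R-T = 24 → Y
  i=18: B-S =  9 → J
  i=19: D-Y =  5 → F
  i=20: J-P = 20 → U
  i=21: U-Q =  4 → E
  i=22: G-Y =  8 → I
  i=23: Y-V =  3 → D
  i=24: J-L = 24 → Y
  i=25: N-E =  9 → J
  i=26: A-V =  5 → F
  i=27: W-C = 20 → U
  i=28: M-I =  4 → E
  i=29: Y-Q =  8 → I
  i=30: Z-W =  3 → D
  shifts repeat with period 7: EIDYJFU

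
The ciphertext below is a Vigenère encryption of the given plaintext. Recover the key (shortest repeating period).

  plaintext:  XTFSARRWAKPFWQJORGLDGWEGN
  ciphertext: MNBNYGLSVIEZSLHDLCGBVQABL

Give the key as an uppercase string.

PUWVY

  i= 0: M-X = 15 → P
  i= 1: N-T = 20 → U
  i= 2: B-F = 22 → W
  i= 3: N-S = 21 → V
  i= 4: Y-A = 24 → Y
  i= 5: G-R = 15 → P
  i= 6: L-R = 20 → U
  i= 7: S-W = 22 → W
  i= 8: V-A = 21 → V
  i= 9: I-K = 24 → Y
  i=10: E-P = 15 → P
  i=11: Z-F = 20 → U
  i=12: S-W = 22 → W
  i=13: L-Q = 21 → V
  i=14: H-J = 24 → Y
  i=15: D-O = 15 → P
  i=16: L-R = 20 → U
  i=17: C-G = 22 → W
  i=18: G-L = 21 → V
  i=19: B-D = 24 → Y
  i=20: V-G = 15 → P
  i=21: Q-W = 20 → U
  i=22: A-E = 22 → W
  i=23: B-G = 21 → V
  i=24: L-N = 24 → Y
  shifts repeat with period 5: PUWVY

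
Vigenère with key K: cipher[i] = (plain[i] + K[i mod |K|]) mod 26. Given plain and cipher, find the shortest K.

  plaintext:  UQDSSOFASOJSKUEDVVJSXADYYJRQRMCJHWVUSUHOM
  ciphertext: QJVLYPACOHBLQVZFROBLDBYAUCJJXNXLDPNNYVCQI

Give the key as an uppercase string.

  i= 0: Q-U = 22 → W
  i= 1: J-Q = 19 → T
  i= 2: V-D = 18 → S
  i= 3: L-S = 19 → T
  i= 4: Y-S =  6 → G
  i= 5: P-O =  1 → B
  i= 6: A-F = 21 → V
  i= 7: C-A =  2 → C
  i= 8: O-S = 22 → W
  i= 9: H-O = 19 → T
  i=10: B-J = 18 → S
  i=11: L-S = 19 → T
  i=12: Q-K =  6 → G
  i=13: V-U =  1 → B
  i=14: Z-E = 21 → V
  i=15: F-D =  2 → C
  i=16: R-V = 22 → W
  i=17: O-V = 19 → T
  i=18: B-J = 18 → S
  i=19: L-S = 19 → T
  i=20: D-X =  6 → G
  i=21: B-A =  1 → B
  i=22: Y-D = 21 → V
  i=23: A-Y =  2 → C
  i=24: U-Y = 22 → W
  i=25: C-J = 19 → T
  i=26: J-R = 18 → S
  i=27: J-Q = 19 → T
  i=28: X-R =  6 → G
  i=29: N-M =  1 → B
  i=30: X-C = 21 → V
  i=31: L-J =  2 → C
  i=32: D-H = 22 → W
  i=33: P-W = 19 → T
  i=34: N-V = 18 → S
  i=35: N-U = 19 → T
  i=36: Y-S =  6 → G
  i=37: V-U =  1 → B
  i=38: C-H = 21 → V
  i=39: Q-O =  2 → C
  i=40: I-M = 22 → W
  shifts repeat with period 8: WTSTGBVC

WTSTGBVC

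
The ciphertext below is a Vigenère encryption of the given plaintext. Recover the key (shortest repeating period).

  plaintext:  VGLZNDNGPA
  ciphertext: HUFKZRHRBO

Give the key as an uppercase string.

MOUL

  i= 0: H-V = 12 → M
  i= 1: U-G = 14 → O
  i= 2: F-L = 20 → U
  i= 3: K-Z = 11 → L
  i= 4: Z-N = 12 → M
  i= 5: R-D = 14 → O
  i= 6: H-N = 20 → U
  i= 7: R-G = 11 → L
  i= 8: B-P = 12 → M
  i= 9: O-A = 14 → O
  shifts repeat with period 4: MOUL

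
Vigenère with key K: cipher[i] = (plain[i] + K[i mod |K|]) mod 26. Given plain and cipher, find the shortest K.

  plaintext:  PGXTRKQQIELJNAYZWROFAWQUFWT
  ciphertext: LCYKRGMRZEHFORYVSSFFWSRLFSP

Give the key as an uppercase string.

WWBRA

  i= 0: L-P = 22 → W
  i= 1: C-G = 22 → W
  i= 2: Y-X =  1 → B
  i= 3: K-T = 17 → R
  i= 4: R-R =  0 → A
  i= 5: G-K = 22 → W
  i= 6: M-Q = 22 → W
  i= 7: R-Q =  1 → B
  i= 8: Z-I = 17 → R
  i= 9: E-E =  0 → A
  i=10: H-L = 22 → W
  i=11: F-J = 22 → W
  i=12: O-N =  1 → B
  i=13: R-A = 17 → R
  i=14: Y-Y =  0 → A
  i=15: V-Z = 22 → W
  i=16: S-W = 22 → W
  i=17: S-R =  1 → B
  i=18: F-O = 17 → R
  i=19: F-F =  0 → A
  i=20: W-A = 22 → W
  i=21: S-W = 22 → W
  i=22: R-Q =  1 → B
  i=23: L-U = 17 → R
  i=24: F-F =  0 → A
  i=25: S-W = 22 → W
  i=26: P-T = 22 → W
  shifts repeat with period 5: WWBRA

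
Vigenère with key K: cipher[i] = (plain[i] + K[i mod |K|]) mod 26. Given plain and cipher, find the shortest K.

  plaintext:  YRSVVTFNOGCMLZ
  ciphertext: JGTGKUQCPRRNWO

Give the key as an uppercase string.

  i= 0: J-Y = 11 → L
  i= 1: G-R = 15 → P
  i= 2: T-S =  1 → B
  i= 3: G-V = 11 → L
  i= 4: K-V = 15 → P
  i= 5: U-T =  1 → B
  i= 6: Q-F = 11 → L
  i= 7: C-N = 15 → P
  i= 8: P-O =  1 → B
  i= 9: R-G = 11 → L
  i=10: R-C = 15 → P
  i=11: N-M =  1 → B
  i=12: W-L = 11 → L
  i=13: O-Z = 15 → P
  shifts repeat with period 3: LPB

LPB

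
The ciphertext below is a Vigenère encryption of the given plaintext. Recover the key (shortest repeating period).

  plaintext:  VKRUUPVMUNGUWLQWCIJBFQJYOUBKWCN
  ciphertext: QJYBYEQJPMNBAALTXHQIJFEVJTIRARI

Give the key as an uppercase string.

VZHHEPVX

  i= 0: Q-V = 21 → V
  i= 1: J-K = 25 → Z
  i= 2: Y-R =  7 → H
  i= 3: B-U =  7 → H
  i= 4: Y-U =  4 → E
  i= 5: E-P = 15 → P
  i= 6: Q-V = 21 → V
  i= 7: J-M = 23 → X
  i= 8: P-U = 21 → V
  i= 9: M-N = 25 → Z
  i=10: N-G =  7 → H
  i=11: B-U =  7 → H
  i=12: A-W =  4 → E
  i=13: A-L = 15 → P
  i=14: L-Q = 21 → V
  i=15: T-W = 23 → X
  i=16: X-C = 21 → V
  i=17: H-I = 25 → Z
  i=18: Q-J =  7 → H
  i=19: I-B =  7 → H
  i=20: J-F =  4 → E
  i=21: F-Q = 15 → P
  i=22: E-J = 21 → V
  i=23: V-Y = 23 → X
  i=24: J-O = 21 → V
  i=25: T-U = 25 → Z
  i=26: I-B =  7 → H
  i=27: R-K =  7 → H
  i=28: A-W =  4 → E
  i=29: R-C = 15 → P
  i=30: I-N = 21 → V
  shifts repeat with period 8: VZHHEPVX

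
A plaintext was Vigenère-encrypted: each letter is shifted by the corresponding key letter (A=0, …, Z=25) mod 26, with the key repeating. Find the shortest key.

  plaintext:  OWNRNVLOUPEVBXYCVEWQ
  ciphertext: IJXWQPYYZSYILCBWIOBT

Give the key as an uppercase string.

UNKFD

  i= 0: I-O = 20 → U
  i= 1: J-W = 13 → N
  i= 2: X-N = 10 → K
  i= 3: W-R =  5 → F
  i= 4: Q-N =  3 → D
  i= 5: P-V = 20 → U
  i= 6: Y-L = 13 → N
  i= 7: Y-O = 10 → K
  i= 8: Z-U =  5 → F
  i= 9: S-P =  3 → D
  i=10: Y-E = 20 → U
  i=11: I-V = 13 → N
  i=12: L-B = 10 → K
  i=13: C-X =  5 → F
  i=14: B-Y =  3 → D
  i=15: W-C = 20 → U
  i=16: I-V = 13 → N
  i=17: O-E = 10 → K
  i=18: B-W =  5 → F
  i=19: T-Q =  3 → D
  shifts repeat with period 5: UNKFD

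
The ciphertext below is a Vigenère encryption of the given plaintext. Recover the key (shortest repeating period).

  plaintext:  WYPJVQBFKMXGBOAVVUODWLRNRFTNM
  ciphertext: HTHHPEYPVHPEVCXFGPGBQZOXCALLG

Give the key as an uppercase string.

LVSYUOXK

  i= 0: H-W = 11 → L
  i= 1: T-Y = 21 → V
  i= 2: H-P = 18 → S
  i= 3: H-J = 24 → Y
  i= 4: P-V = 20 → U
  i= 5: E-Q = 14 → O
  i= 6: Y-B = 23 → X
  i= 7: P-F = 10 → K
  i= 8: V-K = 11 → L
  i= 9: H-M = 21 → V
  i=10: P-X = 18 → S
  i=11: E-G = 24 → Y
  i=12: V-B = 20 → U
  i=13: C-O = 14 → O
  i=14: X-A = 23 → X
  i=15: F-V = 10 → K
  i=16: G-V = 11 → L
  i=17: P-U = 21 → V
  i=18: G-O = 18 → S
  i=19: B-D = 24 → Y
  i=20: Q-W = 20 → U
  i=21: Z-L = 14 → O
  i=22: O-R = 23 → X
  i=23: X-N = 10 → K
  i=24: C-R = 11 → L
  i=25: A-F = 21 → V
  i=26: L-T = 18 → S
  i=27: L-N = 24 → Y
  i=28: G-M = 20 → U
  shifts repeat with period 8: LVSYUOXK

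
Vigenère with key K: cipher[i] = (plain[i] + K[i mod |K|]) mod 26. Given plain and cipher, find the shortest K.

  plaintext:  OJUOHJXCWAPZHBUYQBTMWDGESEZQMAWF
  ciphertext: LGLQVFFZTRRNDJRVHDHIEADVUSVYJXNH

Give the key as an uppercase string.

  i= 0: L-O = 23 → X
  i= 1: G-J = 23 → X
  i= 2: L-U = 17 → R
  i= 3: Q-O =  2 → C
  i= 4: V-H = 14 → O
  i= 5: F-J = 22 → W
  i= 6: F-X =  8 → I
  i= 7: Z-C = 23 → X
  i= 8: T-W = 23 → X
  i= 9: R-A = 17 → R
  i=10: R-P =  2 → C
  i=11: N-Z = 14 → O
  i=12: D-H = 22 → W
  i=13: J-B =  8 → I
  i=14: R-U = 23 → X
  i=15: V-Y = 23 → X
  i=16: H-Q = 17 → R
  i=17: D-B =  2 → C
  i=18: H-T = 14 → O
  i=19: I-M = 22 → W
  i=20: E-W =  8 → I
  i=21: A-D = 23 → X
  i=22: D-G = 23 → X
  i=23: V-E = 17 → R
  i=24: U-S =  2 → C
  i=25: S-E = 14 → O
  i=26: V-Z = 22 → W
  i=27: Y-Q =  8 → I
  i=28: J-M = 23 → X
  i=29: X-A = 23 → X
  i=30: N-W = 17 → R
  i=31: H-F =  2 → C
  shifts repeat with period 7: XXRCOWI

XXRCOWI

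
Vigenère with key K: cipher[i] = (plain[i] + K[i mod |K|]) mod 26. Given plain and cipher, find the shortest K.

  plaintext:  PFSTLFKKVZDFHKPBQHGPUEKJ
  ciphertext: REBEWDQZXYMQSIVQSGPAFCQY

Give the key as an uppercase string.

  i= 0: R-P =  2 → C
  i= 1: E-F = 25 → Z
  i= 2: B-S =  9 → J
  i= 3: E-T = 11 → L
  i= 4: W-L = 11 → L
  i= 5: D-F = 24 → Y
  i= 6: Q-K =  6 → G
  i= 7: Z-K = 15 → P
  i= 8: X-V =  2 → C
  i= 9: Y-Z = 25 → Z
  i=10: M-D =  9 → J
  i=11: Q-F = 11 → L
  i=12: S-H = 11 → L
  i=13: I-K = 24 → Y
  i=14: V-P =  6 → G
  i=15: Q-B = 15 → P
  i=16: S-Q =  2 → C
  i=17: G-H = 25 → Z
  i=18: P-G =  9 → J
  i=19: A-P = 11 → L
  i=20: F-U = 11 → L
  i=21: C-E = 24 → Y
  i=22: Q-K =  6 → G
  i=23: Y-J = 15 → P
  shifts repeat with period 8: CZJLLYGP

CZJLLYGP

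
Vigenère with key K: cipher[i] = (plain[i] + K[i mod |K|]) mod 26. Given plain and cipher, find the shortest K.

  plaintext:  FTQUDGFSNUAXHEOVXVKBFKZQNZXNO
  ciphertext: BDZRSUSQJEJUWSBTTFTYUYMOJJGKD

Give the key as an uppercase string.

WKJXPONY

  i= 0: B-F = 22 → W
  i= 1: D-T = 10 → K
  i= 2: Z-Q =  9 → J
  i= 3: R-U = 23 → X
  i= 4: S-D = 15 → P
  i= 5: U-G = 14 → O
  i= 6: S-F = 13 → N
  i= 7: Q-S = 24 → Y
  i= 8: J-N = 22 → W
  i= 9: E-U = 10 → K
  i=10: J-A =  9 → J
  i=11: U-X = 23 → X
  i=12: W-H = 15 → P
  i=13: S-E = 14 → O
  i=14: B-O = 13 → N
  i=15: T-V = 24 → Y
  i=16: T-X = 22 → W
  i=17: F-V = 10 → K
  i=18: T-K =  9 → J
  i=19: Y-B = 23 → X
  i=20: U-F = 15 → P
  i=21: Y-K = 14 → O
  i=22: M-Z = 13 → N
  i=23: O-Q = 24 → Y
  i=24: J-N = 22 → W
  i=25: J-Z = 10 → K
  i=26: G-X =  9 → J
  i=27: K-N = 23 → X
  i=28: D-O = 15 → P
  shifts repeat with period 8: WKJXPONY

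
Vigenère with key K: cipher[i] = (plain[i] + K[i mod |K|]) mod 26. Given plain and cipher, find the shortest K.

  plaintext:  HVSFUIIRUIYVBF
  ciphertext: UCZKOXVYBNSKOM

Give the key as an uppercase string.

  i= 0: U-H = 13 → N
  i= 1: C-V =  7 → H
  i= 2: Z-S =  7 → H
  i= 3: K-F =  5 → F
  i= 4: O-U = 20 → U
  i= 5: X-I = 15 → P
  i= 6: V-I = 13 → N
  i= 7: Y-R =  7 → H
  i= 8: B-U =  7 → H
  i= 9: N-I =  5 → F
  i=10: S-Y = 20 → U
  i=11: K-V = 15 → P
  i=12: O-B = 13 → N
  i=13: M-F =  7 → H
  shifts repeat with period 6: NHHFUP

NHHFUP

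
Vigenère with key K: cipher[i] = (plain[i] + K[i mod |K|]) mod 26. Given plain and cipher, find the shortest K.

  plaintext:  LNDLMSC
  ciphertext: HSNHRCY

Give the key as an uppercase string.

WFK

  i= 0: H-L = 22 → W
  i= 1: S-N =  5 → F
  i= 2: N-D = 10 → K
  i= 3: H-L = 22 → W
  i= 4: R-M =  5 → F
  i= 5: C-S = 10 → K
  i= 6: Y-C = 22 → W
  shifts repeat with period 3: WFK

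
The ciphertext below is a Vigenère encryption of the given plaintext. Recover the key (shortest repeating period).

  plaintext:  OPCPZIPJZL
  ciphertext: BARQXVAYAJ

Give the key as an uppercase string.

  i= 0: B-O = 13 → N
  i= 1: A-P = 11 → L
  i= 2: R-C = 15 → P
  i= 3: Q-P =  1 → B
  i= 4: X-Z = 24 → Y
  i= 5: V-I = 13 → N
  i= 6: A-P = 11 → L
  i= 7: Y-J = 15 → P
  i= 8: A-Z =  1 → B
  i= 9: J-L = 24 → Y
  shifts repeat with period 5: NLPBY

NLPBY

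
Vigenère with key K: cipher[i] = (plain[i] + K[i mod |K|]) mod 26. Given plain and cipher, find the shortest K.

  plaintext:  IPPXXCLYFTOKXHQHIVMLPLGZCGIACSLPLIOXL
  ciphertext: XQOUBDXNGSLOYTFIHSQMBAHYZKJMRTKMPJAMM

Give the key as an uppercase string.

PBZXEBM

  i= 0: X-I = 15 → P
  i= 1: Q-P =  1 → B
  i= 2: O-P = 25 → Z
  i= 3: U-X = 23 → X
  i= 4: B-X =  4 → E
  i= 5: D-C =  1 → B
  i= 6: X-L = 12 → M
  i= 7: N-Y = 15 → P
  i= 8: G-F =  1 → B
  i= 9: S-T = 25 → Z
  i=10: L-O = 23 → X
  i=11: O-K =  4 → E
  i=12: Y-X =  1 → B
  i=13: T-H = 12 → M
  i=14: F-Q = 15 → P
  i=15: I-H =  1 → B
  i=16: H-I = 25 → Z
  i=17: S-V = 23 → X
  i=18: Q-M =  4 → E
  i=19: M-L =  1 → B
  i=20: B-P = 12 → M
  i=21: A-L = 15 → P
  i=22: H-G =  1 → B
  i=23: Y-Z = 25 → Z
  i=24: Z-C = 23 → X
  i=25: K-G =  4 → E
  i=26: J-I =  1 → B
  i=27: M-A = 12 → M
  i=28: R-C = 15 → P
  i=29: T-S =  1 → B
  i=30: K-L = 25 → Z
  i=31: M-P = 23 → X
  i=32: P-L =  4 → E
  i=33: J-I =  1 → B
  i=34: A-O = 12 → M
  i=35: M-X = 15 → P
  i=36: M-L =  1 → B
  shifts repeat with period 7: PBZXEBM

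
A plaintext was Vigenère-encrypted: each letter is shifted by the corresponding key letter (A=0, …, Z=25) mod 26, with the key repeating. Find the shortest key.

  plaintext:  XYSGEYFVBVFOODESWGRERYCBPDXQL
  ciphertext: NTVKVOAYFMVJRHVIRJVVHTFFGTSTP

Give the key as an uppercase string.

QVDER

  i= 0: N-X = 16 → Q
  i= 1: T-Y = 21 → V
  i= 2: V-S =  3 → D
  i= 3: K-G =  4 → E
  i= 4: V-E = 17 → R
  i= 5: O-Y = 16 → Q
  i= 6: A-F = 21 → V
  i= 7: Y-V =  3 → D
  i= 8: F-B =  4 → E
  i= 9: M-V = 17 → R
  i=10: V-F = 16 → Q
  i=11: J-O = 21 → V
  i=12: R-O =  3 → D
  i=13: H-D =  4 → E
  i=14: V-E = 17 → R
  i=15: I-S = 16 → Q
  i=16: R-W = 21 → V
  i=17: J-G =  3 → D
  i=18: V-R =  4 → E
  i=19: V-E = 17 → R
  i=20: H-R = 16 → Q
  i=21: T-Y = 21 → V
  i=22: F-C =  3 → D
  i=23: F-B =  4 → E
  i=24: G-P = 17 → R
  i=25: T-D = 16 → Q
  i=26: S-X = 21 → V
  i=27: T-Q =  3 → D
  i=28: P-L =  4 → E
  shifts repeat with period 5: QVDER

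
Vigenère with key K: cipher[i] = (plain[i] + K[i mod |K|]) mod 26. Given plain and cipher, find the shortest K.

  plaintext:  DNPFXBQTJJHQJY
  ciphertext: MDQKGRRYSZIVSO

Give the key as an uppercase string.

JQBF

  i= 0: M-D =  9 → J
  i= 1: D-N = 16 → Q
  i= 2: Q-P =  1 → B
  i= 3: K-F =  5 → F
  i= 4: G-X =  9 → J
  i= 5: R-B = 16 → Q
  i= 6: R-Q =  1 → B
  i= 7: Y-T =  5 → F
  i= 8: S-J =  9 → J
  i= 9: Z-J = 16 → Q
  i=10: I-H =  1 → B
  i=11: V-Q =  5 → F
  i=12: S-J =  9 → J
  i=13: O-Y = 16 → Q
  shifts repeat with period 4: JQBF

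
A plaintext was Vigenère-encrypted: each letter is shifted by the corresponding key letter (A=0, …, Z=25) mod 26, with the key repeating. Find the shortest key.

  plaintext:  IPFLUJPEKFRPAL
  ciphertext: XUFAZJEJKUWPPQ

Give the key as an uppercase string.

  i= 0: X-I = 15 → P
  i= 1: U-P =  5 → F
  i= 2: F-F =  0 → A
  i= 3: A-L = 15 → P
  i= 4: Z-U =  5 → F
  i= 5: J-J =  0 → A
  i= 6: E-P = 15 → P
  i= 7: J-E =  5 → F
  i= 8: K-K =  0 → A
  i= 9: U-F = 15 → P
  i=10: W-R =  5 → F
  i=11: P-P =  0 → A
  i=12: P-A = 15 → P
  i=13: Q-L =  5 → F
  shifts repeat with period 3: PFA

PFA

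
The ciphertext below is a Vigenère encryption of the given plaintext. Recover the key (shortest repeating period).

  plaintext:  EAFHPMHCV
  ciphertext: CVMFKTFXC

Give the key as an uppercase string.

YVH

  i= 0: C-E = 24 → Y
  i= 1: V-A = 21 → V
  i= 2: M-F =  7 → H
  i= 3: F-H = 24 → Y
  i= 4: K-P = 21 → V
  i= 5: T-M =  7 → H
  i= 6: F-H = 24 → Y
  i= 7: X-C = 21 → V
  i= 8: C-V =  7 → H
  shifts repeat with period 3: YVH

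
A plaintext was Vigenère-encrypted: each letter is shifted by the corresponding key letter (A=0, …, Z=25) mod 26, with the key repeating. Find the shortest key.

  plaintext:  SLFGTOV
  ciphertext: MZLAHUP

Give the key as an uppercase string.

UOG

  i= 0: M-S = 20 → U
  i= 1: Z-L = 14 → O
  i= 2: L-F =  6 → G
  i= 3: A-G = 20 → U
  i= 4: H-T = 14 → O
  i= 5: U-O =  6 → G
  i= 6: P-V = 20 → U
  shifts repeat with period 3: UOG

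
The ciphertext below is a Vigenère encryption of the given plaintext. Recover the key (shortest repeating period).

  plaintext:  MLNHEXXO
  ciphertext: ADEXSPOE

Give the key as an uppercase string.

OSRQ

  i= 0: A-M = 14 → O
  i= 1: D-L = 18 → S
  i= 2: E-N = 17 → R
  i= 3: X-H = 16 → Q
  i= 4: S-E = 14 → O
  i= 5: P-X = 18 → S
  i= 6: O-X = 17 → R
  i= 7: E-O = 16 → Q
  shifts repeat with period 4: OSRQ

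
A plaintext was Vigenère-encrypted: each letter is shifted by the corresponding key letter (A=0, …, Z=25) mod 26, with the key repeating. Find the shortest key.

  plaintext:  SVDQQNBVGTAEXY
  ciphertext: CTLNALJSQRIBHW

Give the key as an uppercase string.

  i= 0: C-S = 10 → K
  i= 1: T-V = 24 → Y
  i= 2: L-D =  8 → I
  i= 3: N-Q = 23 → X
  i= 4: A-Q = 10 → K
  i= 5: L-N = 24 → Y
  i= 6: J-B =  8 → I
  i= 7: S-V = 23 → X
  i= 8: Q-G = 10 → K
  i= 9: R-T = 24 → Y
  i=10: I-A =  8 → I
  i=11: B-E = 23 → X
  i=12: H-X = 10 → K
  i=13: W-Y = 24 → Y
  shifts repeat with period 4: KYIX

KYIX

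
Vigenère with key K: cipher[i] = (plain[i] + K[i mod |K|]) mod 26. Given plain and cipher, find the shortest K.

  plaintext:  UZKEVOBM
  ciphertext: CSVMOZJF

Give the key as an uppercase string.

ITL

  i= 0: C-U =  8 → I
  i= 1: S-Z = 19 → T
  i= 2: V-K = 11 → L
  i= 3: M-E =  8 → I
  i= 4: O-V = 19 → T
  i= 5: Z-O = 11 → L
  i= 6: J-B =  8 → I
  i= 7: F-M = 19 → T
  shifts repeat with period 3: ITL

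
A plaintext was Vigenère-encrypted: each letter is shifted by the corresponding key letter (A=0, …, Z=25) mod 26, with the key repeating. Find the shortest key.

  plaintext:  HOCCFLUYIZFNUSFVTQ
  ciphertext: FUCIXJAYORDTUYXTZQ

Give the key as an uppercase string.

  i= 0: F-H = 24 → Y
  i= 1: U-O =  6 → G
  i= 2: C-C =  0 → A
  i= 3: I-C =  6 → G
  i= 4: X-F = 18 → S
  i= 5: J-L = 24 → Y
  i= 6: A-U =  6 → G
  i= 7: Y-Y =  0 → A
  i= 8: O-I =  6 → G
  i= 9: R-Z = 18 → S
  i=10: D-F = 24 → Y
  i=11: T-N =  6 → G
  i=12: U-U =  0 → A
  i=13: Y-S =  6 → G
  i=14: X-F = 18 → S
  i=15: T-V = 24 → Y
  i=16: Z-T =  6 → G
  i=17: Q-Q =  0 → A
  shifts repeat with period 5: YGAGS

YGAGS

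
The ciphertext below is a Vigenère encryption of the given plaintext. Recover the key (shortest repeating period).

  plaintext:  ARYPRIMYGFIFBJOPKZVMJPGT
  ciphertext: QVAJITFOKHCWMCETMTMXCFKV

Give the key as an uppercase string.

QECURLT

  i= 0: Q-A = 16 → Q
  i= 1: V-R =  4 → E
  i= 2: A-Y =  2 → C
  i= 3: J-P = 20 → U
  i= 4: I-R = 17 → R
  i= 5: T-I = 11 → L
  i= 6: F-M = 19 → T
  i= 7: O-Y = 16 → Q
  i= 8: K-G =  4 → E
  i= 9: H-F =  2 → C
  i=10: C-I = 20 → U
  i=11: W-F = 17 → R
  i=12: M-B = 11 → L
  i=13: C-J = 19 → T
  i=14: E-O = 16 → Q
  i=15: T-P =  4 → E
  i=16: M-K =  2 → C
  i=17: T-Z = 20 → U
  i=18: M-V = 17 → R
  i=19: X-M = 11 → L
  i=20: C-J = 19 → T
  i=21: F-P = 16 → Q
  i=22: K-G =  4 → E
  i=23: V-T =  2 → C
  shifts repeat with period 7: QECURLT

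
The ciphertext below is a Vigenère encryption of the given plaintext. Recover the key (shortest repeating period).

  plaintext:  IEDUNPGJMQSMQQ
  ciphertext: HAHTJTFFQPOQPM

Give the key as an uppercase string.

  i= 0: H-I = 25 → Z
  i= 1: A-E = 22 → W
  i= 2: H-D =  4 → E
  i= 3: T-U = 25 → Z
  i= 4: J-N = 22 → W
  i= 5: T-P =  4 → E
  i= 6: F-G = 25 → Z
  i= 7: F-J = 22 → W
  i= 8: Q-M =  4 → E
  i= 9: P-Q = 25 → Z
  i=10: O-S = 22 → W
  i=11: Q-M =  4 → E
  i=12: P-Q = 25 → Z
  i=13: M-Q = 22 → W
  shifts repeat with period 3: ZWE

ZWE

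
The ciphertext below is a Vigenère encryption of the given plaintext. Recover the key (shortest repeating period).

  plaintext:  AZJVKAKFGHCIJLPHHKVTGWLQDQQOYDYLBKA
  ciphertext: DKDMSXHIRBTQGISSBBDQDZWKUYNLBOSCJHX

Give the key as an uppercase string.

DLURIXX

  i= 0: D-A =  3 → D
  i= 1: K-Z = 11 → L
  i= 2: D-J = 20 → U
  i= 3: M-V = 17 → R
  i= 4: S-K =  8 → I
  i= 5: X-A = 23 → X
  i= 6: H-K = 23 → X
  i= 7: I-F =  3 → D
  i= 8: R-G = 11 → L
  i= 9: B-H = 20 → U
  i=10: T-C = 17 → R
  i=11: Q-I =  8 → I
  i=12: G-J = 23 → X
  i=13: I-L = 23 → X
  i=14: S-P =  3 → D
  i=15: S-H = 11 → L
  i=16: B-H = 20 → U
  i=17: B-K = 17 → R
  i=18: D-V =  8 → I
  i=19: Q-T = 23 → X
  i=20: D-G = 23 → X
  i=21: Z-W =  3 → D
  i=22: W-L = 11 → L
  i=23: K-Q = 20 → U
  i=24: U-D = 17 → R
  i=25: Y-Q =  8 → I
  i=26: N-Q = 23 → X
  i=27: L-O = 23 → X
  i=28: B-Y =  3 → D
  i=29: O-D = 11 → L
  i=30: S-Y = 20 → U
  i=31: C-L = 17 → R
  i=32: J-B =  8 → I
  i=33: H-K = 23 → X
  i=34: X-A = 23 → X
  shifts repeat with period 7: DLURIXX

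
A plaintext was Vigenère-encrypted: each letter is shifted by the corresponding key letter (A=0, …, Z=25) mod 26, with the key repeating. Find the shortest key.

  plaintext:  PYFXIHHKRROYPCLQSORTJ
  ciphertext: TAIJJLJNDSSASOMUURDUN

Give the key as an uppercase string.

ECDMB

  i= 0: T-P =  4 → E
  i= 1: A-Y =  2 → C
  i= 2: I-F =  3 → D
  i= 3: J-X = 12 → M
  i= 4: J-I =  1 → B
  i= 5: L-H =  4 → E
  i= 6: J-H =  2 → C
  i= 7: N-K =  3 → D
  i= 8: D-R = 12 → M
  i= 9: S-R =  1 → B
  i=10: S-O =  4 → E
  i=11: A-Y =  2 → C
  i=12: S-P =  3 → D
  i=13: O-C = 12 → M
  i=14: M-L =  1 → B
  i=15: U-Q =  4 → E
  i=16: U-S =  2 → C
  i=17: R-O =  3 → D
  i=18: D-R = 12 → M
  i=19: U-T =  1 → B
  i=20: N-J =  4 → E
  shifts repeat with period 5: ECDMB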